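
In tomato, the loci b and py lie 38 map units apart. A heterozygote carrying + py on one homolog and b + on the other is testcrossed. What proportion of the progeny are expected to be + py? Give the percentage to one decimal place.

A map distance of 38 map units corresponds to a recombination frequency of 0.380.
The F1 is + py / b +, so + py is a parental gamete class with expected frequency (1 − r)/2 = 0.620/2 = 0.3100.
That is 0.3100 = 31.0% of the progeny.

31.0%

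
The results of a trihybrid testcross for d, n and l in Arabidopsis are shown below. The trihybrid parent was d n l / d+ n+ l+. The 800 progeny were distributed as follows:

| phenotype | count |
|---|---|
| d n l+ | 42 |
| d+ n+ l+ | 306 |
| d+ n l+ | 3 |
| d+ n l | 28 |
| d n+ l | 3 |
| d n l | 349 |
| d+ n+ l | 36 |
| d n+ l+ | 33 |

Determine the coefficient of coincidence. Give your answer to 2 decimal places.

0.85

The two rarest classes, d n+ l and d+ n l+, are the double crossovers. Comparing them with the parentals, only the n allele has switched, so n is the middle locus and the order is l – n – d.
l–n: (78 + 6)/800 = 0.1050; n–d: (61 + 6)/800 = 0.0838.
Expected DCO frequency = 0.1050 × 0.0838 ≈ 0.00880; observed = 6/800 ≈ 0.00750.
Coefficient of coincidence = 0.00750/0.00880 ≈ 0.85.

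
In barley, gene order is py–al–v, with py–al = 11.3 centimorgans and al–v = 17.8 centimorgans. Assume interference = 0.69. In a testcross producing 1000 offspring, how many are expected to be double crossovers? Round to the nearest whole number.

6

Map distances give recombination frequencies of 0.113 and 0.178 for the two intervals.
With interference 0.69 (so coincidence = 0.31), expected double-crossover frequency = 0.113 × 0.178 × 0.31 = 0.00624.
Expected number = 0.00624 × 1000 = 6.24 ≈ 6.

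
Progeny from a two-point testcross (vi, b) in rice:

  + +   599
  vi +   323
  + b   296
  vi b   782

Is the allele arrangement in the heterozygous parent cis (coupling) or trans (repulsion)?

cis

The two most frequent classes are + + (599) and vi b (782); these are the parental (non-recombinant) types.
So the F1 carried + + on one chromosome and vi b on the other — the recessive alleles are on the same chromosome (cis / coupling).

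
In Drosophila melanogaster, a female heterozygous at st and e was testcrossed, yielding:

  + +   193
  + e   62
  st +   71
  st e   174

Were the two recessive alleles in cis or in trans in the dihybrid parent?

The two most frequent classes are + + (193) and st e (174); these are the parental (non-recombinant) types.
So the F1 carried + + on one chromosome and st e on the other — the recessive alleles are on the same chromosome (cis / coupling).

cis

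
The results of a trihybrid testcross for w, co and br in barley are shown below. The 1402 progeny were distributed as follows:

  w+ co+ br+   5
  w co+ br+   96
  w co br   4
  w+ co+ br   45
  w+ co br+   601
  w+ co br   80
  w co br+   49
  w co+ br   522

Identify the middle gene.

The two most frequent reciprocal classes, w co+ br and w+ co br+, are the parental types, so the F1 was w co+ br / w+ co br+.
The two rarest classes, w co br and w+ co+ br+, are the double crossovers. Comparing them with the parentals, only the co allele has switched, so co is the middle locus and the order is w – co – br.

co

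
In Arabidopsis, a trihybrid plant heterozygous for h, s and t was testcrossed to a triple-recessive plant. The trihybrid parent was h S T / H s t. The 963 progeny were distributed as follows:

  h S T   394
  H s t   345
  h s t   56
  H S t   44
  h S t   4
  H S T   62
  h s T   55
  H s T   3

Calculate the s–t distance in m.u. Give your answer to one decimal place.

11.0 m.u.

The two rarest classes, h S t and H s T, are the double crossovers. Comparing them with the parentals, only the t allele has switched, so t is the middle locus and the order is h – t – s.
Crossovers in the t–s interval produce the single-crossover classes h s T and H S t (55 + 44 = 99) plus the double crossovers (7).
RF(t–s) = (99 + 7) / 963 = 106/963 = 0.1101 → 11.0 m.u.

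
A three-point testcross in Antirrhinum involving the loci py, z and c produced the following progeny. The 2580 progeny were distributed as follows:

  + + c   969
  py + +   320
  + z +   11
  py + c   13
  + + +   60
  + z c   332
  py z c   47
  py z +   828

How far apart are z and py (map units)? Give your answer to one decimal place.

26.2 map units

The two most frequent reciprocal classes, py z + and + + c, are the parental types, so the F1 was py z + / + + c.
The two rarest classes, + z + and py + c, are the double crossovers. Comparing them with the parentals, only the py allele has switched, so py is the middle locus and the order is z – py – c.
Crossovers in the z–py interval produce the single-crossover classes py + + and + z c (320 + 332 = 652) plus the double crossovers (24).
RF(z–py) = (652 + 24) / 2580 = 676/2580 = 0.2620 → 26.2 map units.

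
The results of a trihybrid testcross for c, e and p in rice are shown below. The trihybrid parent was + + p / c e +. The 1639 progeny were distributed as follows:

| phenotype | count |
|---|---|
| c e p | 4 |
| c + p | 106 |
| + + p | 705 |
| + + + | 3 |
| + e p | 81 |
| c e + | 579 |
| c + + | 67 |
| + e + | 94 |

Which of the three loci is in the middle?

p

The two rarest classes, + + + and c e p, are the double crossovers. Comparing them with the parentals, only the p allele has switched, so p is the middle locus and the order is e – p – c.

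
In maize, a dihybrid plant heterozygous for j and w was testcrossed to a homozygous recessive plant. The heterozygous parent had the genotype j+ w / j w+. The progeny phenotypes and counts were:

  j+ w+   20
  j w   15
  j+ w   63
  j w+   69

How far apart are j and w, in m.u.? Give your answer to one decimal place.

21.0 m.u.

The recombinant classes are j+ w+ and j w: 20 + 15 = 35.
Recombination frequency = 35/167 = 0.2096 ≈ 21.0%, i.e. 21.0 m.u.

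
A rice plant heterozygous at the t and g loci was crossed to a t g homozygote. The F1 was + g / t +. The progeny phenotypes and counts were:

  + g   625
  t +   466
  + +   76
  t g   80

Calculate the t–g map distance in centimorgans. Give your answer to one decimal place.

The recombinant classes are + + and t g: 76 + 80 = 156.
Recombination frequency = 156/1247 = 0.1251 ≈ 12.5%, i.e. 12.5 centimorgans.

12.5 centimorgans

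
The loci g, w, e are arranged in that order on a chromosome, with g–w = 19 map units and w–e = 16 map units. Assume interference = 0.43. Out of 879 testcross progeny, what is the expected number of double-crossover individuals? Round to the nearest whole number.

15

Map distances give recombination frequencies of 0.190 and 0.160 for the two intervals.
With interference 0.43 (so coincidence = 0.57), expected double-crossover frequency = 0.190 × 0.160 × 0.57 = 0.01733.
Expected number = 0.01733 × 879 = 15.23 ≈ 15.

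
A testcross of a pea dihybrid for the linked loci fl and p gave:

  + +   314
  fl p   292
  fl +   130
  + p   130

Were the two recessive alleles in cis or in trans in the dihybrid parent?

The two most frequent classes are + + (314) and fl p (292); these are the parental (non-recombinant) types.
So the F1 carried + + on one chromosome and fl p on the other — the recessive alleles are on the same chromosome (cis / coupling).

cis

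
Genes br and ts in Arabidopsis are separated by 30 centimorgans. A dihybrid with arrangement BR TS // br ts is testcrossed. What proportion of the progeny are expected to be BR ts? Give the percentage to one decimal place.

A map distance of 30 centimorgans corresponds to a recombination frequency of 0.300.
The F1 is BR TS / br ts, so BR ts is a recombinant gamete class with expected frequency r/2 = 0.300/2 = 0.1500.
That is 0.1500 = 15.0% of the progeny.

15.0%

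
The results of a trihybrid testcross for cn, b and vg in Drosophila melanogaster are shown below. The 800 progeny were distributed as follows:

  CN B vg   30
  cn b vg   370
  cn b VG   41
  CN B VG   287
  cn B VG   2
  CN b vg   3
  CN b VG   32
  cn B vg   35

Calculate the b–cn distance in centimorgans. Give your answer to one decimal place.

The two most frequent reciprocal classes, cn b vg and CN B VG, are the parental types, so the F1 was cn b vg / CN B VG.
The two rarest classes, CN b vg and cn B VG, are the double crossovers. Comparing them with the parentals, only the cn allele has switched, so cn is the middle locus and the order is b – cn – vg.
Crossovers in the b–cn interval produce the single-crossover classes cn B vg and CN b VG (35 + 32 = 67) plus the double crossovers (5).
RF(b–cn) = (67 + 5) / 800 = 72/800 = 0.0900 → 9.0 centimorgans.

9.0 centimorgans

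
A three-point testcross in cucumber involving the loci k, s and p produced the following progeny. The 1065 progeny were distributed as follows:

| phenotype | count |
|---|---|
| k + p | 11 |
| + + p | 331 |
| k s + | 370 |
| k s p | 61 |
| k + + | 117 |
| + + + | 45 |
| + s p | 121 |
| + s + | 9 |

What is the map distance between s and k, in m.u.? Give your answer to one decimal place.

The two most frequent reciprocal classes, + + p and k s +, are the parental types, so the F1 was + + p / k s +.
The two rarest classes, k + p and + s +, are the double crossovers. Comparing them with the parentals, only the k allele has switched, so k is the middle locus and the order is s – k – p.
Crossovers in the s–k interval produce the single-crossover classes + s p and k + + (121 + 117 = 238) plus the double crossovers (20).
RF(s–k) = (238 + 20) / 1065 = 258/1065 = 0.2423 → 24.2 m.u.

24.2 m.u.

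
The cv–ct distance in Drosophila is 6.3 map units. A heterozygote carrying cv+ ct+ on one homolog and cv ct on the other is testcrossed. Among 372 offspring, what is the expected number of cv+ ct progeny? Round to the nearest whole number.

12

A map distance of 6.3 map units corresponds to a recombination frequency of 0.063.
The F1 is cv+ ct+ / cv ct, so cv+ ct is a recombinant gamete class with expected frequency r/2 = 0.063/2 = 0.0315.
Expected number = 0.0315 × 372 = 11.72 ≈ 12.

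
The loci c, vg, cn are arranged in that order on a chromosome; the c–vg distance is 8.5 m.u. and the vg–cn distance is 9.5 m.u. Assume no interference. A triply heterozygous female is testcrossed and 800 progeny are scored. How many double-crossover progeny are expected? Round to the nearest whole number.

6

Map distances give recombination frequencies of 0.085 and 0.095 for the two intervals.
With no interference, expected double-crossover frequency = 0.085 × 0.095 = 0.00808.
Expected number = 0.00808 × 800 = 6.46 ≈ 6.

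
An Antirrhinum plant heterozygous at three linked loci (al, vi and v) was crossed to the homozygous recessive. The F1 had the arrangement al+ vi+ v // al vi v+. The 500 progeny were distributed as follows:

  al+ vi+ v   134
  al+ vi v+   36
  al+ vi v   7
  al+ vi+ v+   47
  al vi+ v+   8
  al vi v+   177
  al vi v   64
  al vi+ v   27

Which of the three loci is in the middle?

The two rarest classes, al+ vi v and al vi+ v+, are the double crossovers. Comparing them with the parentals, only the vi allele has switched, so vi is the middle locus and the order is al – vi – v.

vi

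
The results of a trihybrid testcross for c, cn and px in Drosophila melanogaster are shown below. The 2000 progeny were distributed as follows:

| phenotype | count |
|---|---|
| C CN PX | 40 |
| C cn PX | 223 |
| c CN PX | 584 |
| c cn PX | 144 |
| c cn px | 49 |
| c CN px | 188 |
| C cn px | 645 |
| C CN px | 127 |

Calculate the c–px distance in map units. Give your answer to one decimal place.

25.0 map units

The two most frequent reciprocal classes, c CN PX and C cn px, are the parental types, so the F1 was c CN PX / C cn px.
The two rarest classes, C CN PX and c cn px, are the double crossovers. Comparing them with the parentals, only the c allele has switched, so c is the middle locus and the order is px – c – cn.
Crossovers in the px–c interval produce the single-crossover classes c CN px and C cn PX (188 + 223 = 411) plus the double crossovers (89).
RF(px–c) = (411 + 89) / 2000 = 500/2000 = 0.2500 → 25.0 map units.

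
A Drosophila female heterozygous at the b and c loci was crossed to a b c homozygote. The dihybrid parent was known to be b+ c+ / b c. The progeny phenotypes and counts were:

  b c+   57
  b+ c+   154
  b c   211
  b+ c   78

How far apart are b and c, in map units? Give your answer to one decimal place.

The recombinant classes are b+ c and b c+: 78 + 57 = 135.
Recombination frequency = 135/500 = 0.2700 ≈ 27.0%, i.e. 27.0 map units.

27.0 map units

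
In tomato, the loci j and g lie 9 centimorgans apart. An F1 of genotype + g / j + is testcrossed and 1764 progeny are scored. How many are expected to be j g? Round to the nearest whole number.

A map distance of 9 centimorgans corresponds to a recombination frequency of 0.090.
The F1 is + g / j +, so j g is a recombinant gamete class with expected frequency r/2 = 0.090/2 = 0.0450.
Expected number = 0.0450 × 1764 = 79.38 ≈ 79.

79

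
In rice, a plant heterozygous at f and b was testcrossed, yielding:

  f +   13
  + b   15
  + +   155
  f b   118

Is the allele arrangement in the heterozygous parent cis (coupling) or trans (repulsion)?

The two most frequent classes are + + (155) and f b (118); these are the parental (non-recombinant) types.
So the F1 carried + + on one chromosome and f b on the other — the recessive alleles are on the same chromosome (cis / coupling).

cis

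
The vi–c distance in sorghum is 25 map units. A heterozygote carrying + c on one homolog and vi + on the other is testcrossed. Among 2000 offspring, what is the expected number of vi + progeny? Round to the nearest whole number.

A map distance of 25 map units corresponds to a recombination frequency of 0.250.
The F1 is + c / vi +, so vi + is a parental gamete class with expected frequency (1 − r)/2 = 0.750/2 = 0.3750.
Expected number = 0.3750 × 2000 = 750.00 ≈ 750.

750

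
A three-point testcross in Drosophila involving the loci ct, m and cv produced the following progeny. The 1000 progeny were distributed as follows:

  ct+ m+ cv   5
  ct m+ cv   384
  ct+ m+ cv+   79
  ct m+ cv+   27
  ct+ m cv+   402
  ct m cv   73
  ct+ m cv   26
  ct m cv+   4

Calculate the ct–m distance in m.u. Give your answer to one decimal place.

The two most frequent reciprocal classes, ct+ m cv+ and ct m+ cv, are the parental types, so the F1 was ct+ m cv+ / ct m+ cv.
The two rarest classes, ct m cv+ and ct+ m+ cv, are the double crossovers. Comparing them with the parentals, only the ct allele has switched, so ct is the middle locus and the order is cv – ct – m.
Crossovers in the ct–m interval produce the single-crossover classes ct+ m+ cv+ and ct m cv (79 + 73 = 152) plus the double crossovers (9).
RF(ct–m) = (152 + 9) / 1000 = 161/1000 = 0.1610 → 16.1 m.u.

16.1 m.u.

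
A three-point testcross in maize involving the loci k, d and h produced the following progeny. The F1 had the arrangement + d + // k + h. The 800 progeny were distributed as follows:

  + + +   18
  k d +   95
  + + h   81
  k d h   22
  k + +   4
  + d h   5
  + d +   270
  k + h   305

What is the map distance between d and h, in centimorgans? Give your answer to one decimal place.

6.1 centimorgans

The two rarest classes, + d h and k + +, are the double crossovers. Comparing them with the parentals, only the h allele has switched, so h is the middle locus and the order is d – h – k.
Crossovers in the d–h interval produce the single-crossover classes + + + and k d h (18 + 22 = 40) plus the double crossovers (9).
RF(d–h) = (40 + 9) / 800 = 49/800 = 0.0612 → 6.1 centimorgans.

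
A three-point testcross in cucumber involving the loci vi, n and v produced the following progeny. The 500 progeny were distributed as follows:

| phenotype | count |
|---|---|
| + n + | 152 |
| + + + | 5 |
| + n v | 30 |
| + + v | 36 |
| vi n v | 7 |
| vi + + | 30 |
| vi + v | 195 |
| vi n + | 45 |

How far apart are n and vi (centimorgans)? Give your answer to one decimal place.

The two most frequent reciprocal classes, + n + and vi + v, are the parental types, so the F1 was + n + / vi + v.
The two rarest classes, + + + and vi n v, are the double crossovers. Comparing them with the parentals, only the n allele has switched, so n is the middle locus and the order is v – n – vi.
Crossovers in the n–vi interval produce the single-crossover classes vi n + and + + v (45 + 36 = 81) plus the double crossovers (12).
RF(n–vi) = (81 + 12) / 500 = 93/500 = 0.1860 → 18.6 centimorgans.

18.6 centimorgans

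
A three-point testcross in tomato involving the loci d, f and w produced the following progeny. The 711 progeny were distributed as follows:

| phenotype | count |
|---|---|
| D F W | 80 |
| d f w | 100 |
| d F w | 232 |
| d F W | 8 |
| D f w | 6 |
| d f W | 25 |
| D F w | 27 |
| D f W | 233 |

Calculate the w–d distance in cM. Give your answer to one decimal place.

The two most frequent reciprocal classes, d F w and D f W, are the parental types, so the F1 was d F w / D f W.
The two rarest classes, d F W and D f w, are the double crossovers. Comparing them with the parentals, only the w allele has switched, so w is the middle locus and the order is f – w – d.
Crossovers in the w–d interval produce the single-crossover classes D F w and d f W (27 + 25 = 52) plus the double crossovers (14).
RF(w–d) = (52 + 14) / 711 = 66/711 = 0.0928 → 9.3 cM.

9.3 cM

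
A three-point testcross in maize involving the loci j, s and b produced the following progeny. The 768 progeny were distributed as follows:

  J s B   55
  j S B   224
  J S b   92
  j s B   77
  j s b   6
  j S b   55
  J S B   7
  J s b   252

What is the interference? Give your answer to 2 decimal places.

The two most frequent reciprocal classes, J s b and j S B, are the parental types, so the F1 was J s b / j S B.
The two rarest classes, j s b and J S B, are the double crossovers. Comparing them with the parentals, only the j allele has switched, so j is the middle locus and the order is b – j – s.
b–j: (110 + 13)/768 = 0.1602; j–s: (169 + 13)/768 = 0.2370.
Expected DCO frequency = 0.1602 × 0.2370 ≈ 0.03797; observed = 13/768 ≈ 0.01693.
Coefficient of coincidence = 0.01693/0.03797 ≈ 0.45; interference = 1 − 0.45 = 0.55.

0.55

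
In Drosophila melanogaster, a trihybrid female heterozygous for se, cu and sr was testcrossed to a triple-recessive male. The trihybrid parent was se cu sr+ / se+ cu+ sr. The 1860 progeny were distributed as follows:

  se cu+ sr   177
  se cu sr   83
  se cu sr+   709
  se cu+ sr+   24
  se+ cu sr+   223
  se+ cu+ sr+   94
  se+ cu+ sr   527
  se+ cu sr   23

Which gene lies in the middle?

The two rarest classes, se cu+ sr+ and se+ cu sr, are the double crossovers. Comparing them with the parentals, only the cu allele has switched, so cu is the middle locus and the order is se – cu – sr.

cu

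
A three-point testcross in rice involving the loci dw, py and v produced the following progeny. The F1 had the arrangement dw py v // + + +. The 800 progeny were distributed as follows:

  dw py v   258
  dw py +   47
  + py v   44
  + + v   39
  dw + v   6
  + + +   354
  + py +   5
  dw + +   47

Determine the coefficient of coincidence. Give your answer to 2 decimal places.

0.89

The two rarest classes, dw + v and + py +, are the double crossovers. Comparing them with the parentals, only the py allele has switched, so py is the middle locus and the order is dw – py – v.
dw–py: (91 + 11)/800 = 0.1275; py–v: (86 + 11)/800 = 0.1212.
Expected DCO frequency = 0.1275 × 0.1212 ≈ 0.01545; observed = 11/800 ≈ 0.01375.
Coefficient of coincidence = 0.01375/0.01545 ≈ 0.89.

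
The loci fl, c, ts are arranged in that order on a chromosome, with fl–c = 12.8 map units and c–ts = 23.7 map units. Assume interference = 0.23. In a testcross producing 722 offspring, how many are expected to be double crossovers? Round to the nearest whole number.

17

Map distances give recombination frequencies of 0.128 and 0.237 for the two intervals.
With interference 0.23 (so coincidence = 0.77), expected double-crossover frequency = 0.128 × 0.237 × 0.77 = 0.02336.
Expected number = 0.02336 × 722 = 16.86 ≈ 17.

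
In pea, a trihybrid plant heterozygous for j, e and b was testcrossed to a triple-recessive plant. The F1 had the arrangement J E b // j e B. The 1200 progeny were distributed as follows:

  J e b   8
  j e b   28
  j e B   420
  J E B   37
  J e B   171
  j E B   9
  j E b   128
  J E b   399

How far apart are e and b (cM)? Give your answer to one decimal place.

The two rarest classes, J e b and j E B, are the double crossovers. Comparing them with the parentals, only the e allele has switched, so e is the middle locus and the order is j – e – b.
Crossovers in the e–b interval produce the single-crossover classes J E B and j e b (37 + 28 = 65) plus the double crossovers (17).
RF(e–b) = (65 + 17) / 1200 = 82/1200 = 0.0683 → 6.8 cM.

6.8 cM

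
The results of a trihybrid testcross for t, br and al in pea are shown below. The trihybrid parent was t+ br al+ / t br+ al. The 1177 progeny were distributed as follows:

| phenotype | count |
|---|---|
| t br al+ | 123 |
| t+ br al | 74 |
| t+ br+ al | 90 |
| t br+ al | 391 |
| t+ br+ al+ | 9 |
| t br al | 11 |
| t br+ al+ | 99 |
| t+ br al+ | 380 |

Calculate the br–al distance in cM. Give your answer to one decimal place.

16.4 cM

The two rarest classes, t+ br+ al+ and t br al, are the double crossovers. Comparing them with the parentals, only the br allele has switched, so br is the middle locus and the order is t – br – al.
Crossovers in the br–al interval produce the single-crossover classes t+ br al and t br+ al+ (74 + 99 = 173) plus the double crossovers (20).
RF(br–al) = (173 + 20) / 1177 = 193/1177 = 0.1640 → 16.4 cM.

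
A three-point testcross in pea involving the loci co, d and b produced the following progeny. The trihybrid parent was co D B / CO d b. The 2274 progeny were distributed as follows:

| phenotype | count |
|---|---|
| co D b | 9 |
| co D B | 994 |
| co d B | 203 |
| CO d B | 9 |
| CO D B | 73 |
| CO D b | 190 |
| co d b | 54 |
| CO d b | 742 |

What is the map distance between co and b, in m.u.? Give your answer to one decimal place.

The two rarest classes, co D b and CO d B, are the double crossovers. Comparing them with the parentals, only the b allele has switched, so b is the middle locus and the order is d – b – co.
Crossovers in the b–co interval produce the single-crossover classes CO D B and co d b (73 + 54 = 127) plus the double crossovers (18).
RF(b–co) = (127 + 18) / 2274 = 145/2274 = 0.0638 → 6.4 m.u.

6.4 m.u.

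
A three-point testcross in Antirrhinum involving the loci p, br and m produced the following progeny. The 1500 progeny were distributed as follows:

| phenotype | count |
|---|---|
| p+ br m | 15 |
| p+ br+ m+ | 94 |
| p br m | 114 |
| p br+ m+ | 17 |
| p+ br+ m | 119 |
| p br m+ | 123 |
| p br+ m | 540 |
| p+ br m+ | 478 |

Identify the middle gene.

The two most frequent reciprocal classes, p+ br m+ and p br+ m, are the parental types, so the F1 was p+ br m+ / p br+ m.
The two rarest classes, p+ br m and p br+ m+, are the double crossovers. Comparing them with the parentals, only the m allele has switched, so m is the middle locus and the order is p – m – br.

m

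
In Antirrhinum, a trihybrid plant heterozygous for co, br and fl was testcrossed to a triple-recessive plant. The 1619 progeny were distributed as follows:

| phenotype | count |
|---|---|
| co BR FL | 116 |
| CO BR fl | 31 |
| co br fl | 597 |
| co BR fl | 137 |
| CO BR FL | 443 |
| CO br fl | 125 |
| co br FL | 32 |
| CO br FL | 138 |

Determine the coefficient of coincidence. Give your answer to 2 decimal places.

0.99

The two most frequent reciprocal classes, CO BR FL and co br fl, are the parental types, so the F1 was CO BR FL / co br fl.
The two rarest classes, CO BR fl and co br FL, are the double crossovers. Comparing them with the parentals, only the fl allele has switched, so fl is the middle locus and the order is co – fl – br.
co–fl: (241 + 63)/1619 = 0.1878; fl–br: (275 + 63)/1619 = 0.2088.
Expected DCO frequency = 0.1878 × 0.2088 ≈ 0.03921; observed = 63/1619 ≈ 0.03891.
Coefficient of coincidence = 0.03891/0.03921 ≈ 0.99.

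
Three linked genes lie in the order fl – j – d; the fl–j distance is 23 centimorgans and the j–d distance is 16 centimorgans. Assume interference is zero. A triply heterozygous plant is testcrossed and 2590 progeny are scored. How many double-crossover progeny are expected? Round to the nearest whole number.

Map distances give recombination frequencies of 0.230 and 0.160 for the two intervals.
With no interference, expected double-crossover frequency = 0.230 × 0.160 = 0.03680.
Expected number = 0.03680 × 2590 = 95.31 ≈ 95.

95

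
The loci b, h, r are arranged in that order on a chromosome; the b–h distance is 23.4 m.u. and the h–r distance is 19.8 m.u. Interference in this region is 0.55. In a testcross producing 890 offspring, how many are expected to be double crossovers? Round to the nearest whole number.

Map distances give recombination frequencies of 0.234 and 0.198 for the two intervals.
With interference 0.55 (so coincidence = 0.45), expected double-crossover frequency = 0.234 × 0.198 × 0.45 = 0.02085.
Expected number = 0.02085 × 890 = 18.56 ≈ 19.

19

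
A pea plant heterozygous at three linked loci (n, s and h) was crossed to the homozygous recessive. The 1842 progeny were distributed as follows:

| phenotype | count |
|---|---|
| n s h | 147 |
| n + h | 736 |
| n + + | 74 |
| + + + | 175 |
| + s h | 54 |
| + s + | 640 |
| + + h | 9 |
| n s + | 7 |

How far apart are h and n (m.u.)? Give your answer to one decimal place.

The two most frequent reciprocal classes, n + h and + s +, are the parental types, so the F1 was n + h / + s +.
The two rarest classes, + + h and n s +, are the double crossovers. Comparing them with the parentals, only the n allele has switched, so n is the middle locus and the order is h – n – s.
Crossovers in the h–n interval produce the single-crossover classes n + + and + s h (74 + 54 = 128) plus the double crossovers (16).
RF(h–n) = (128 + 16) / 1842 = 144/1842 = 0.0782 → 7.8 m.u.

7.8 m.u.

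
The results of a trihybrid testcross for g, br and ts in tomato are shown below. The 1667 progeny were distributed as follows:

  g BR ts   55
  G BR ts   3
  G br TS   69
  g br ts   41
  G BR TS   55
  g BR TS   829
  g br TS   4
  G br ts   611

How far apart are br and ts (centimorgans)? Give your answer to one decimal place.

The two most frequent reciprocal classes, G br ts and g BR TS, are the parental types, so the F1 was G br ts / g BR TS.
The two rarest classes, G BR ts and g br TS, are the double crossovers. Comparing them with the parentals, only the br allele has switched, so br is the middle locus and the order is ts – br – g.
Crossovers in the ts–br interval produce the single-crossover classes G br TS and g BR ts (69 + 55 = 124) plus the double crossovers (7).
RF(ts–br) = (124 + 7) / 1667 = 131/1667 = 0.0786 → 7.9 centimorgans.

7.9 centimorgans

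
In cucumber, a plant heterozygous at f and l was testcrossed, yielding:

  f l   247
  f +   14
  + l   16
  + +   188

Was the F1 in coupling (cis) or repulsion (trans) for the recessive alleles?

The two most frequent classes are + + (188) and f l (247); these are the parental (non-recombinant) types.
So the F1 carried + + on one chromosome and f l on the other — the recessive alleles are on the same chromosome (cis / coupling).

cis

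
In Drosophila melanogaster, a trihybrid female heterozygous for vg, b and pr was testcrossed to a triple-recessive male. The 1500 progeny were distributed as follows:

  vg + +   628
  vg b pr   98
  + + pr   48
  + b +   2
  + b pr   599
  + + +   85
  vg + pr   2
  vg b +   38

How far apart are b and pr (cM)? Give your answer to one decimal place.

The two most frequent reciprocal classes, vg + + and + b pr, are the parental types, so the F1 was vg + + / + b pr.
The two rarest classes, vg + pr and + b +, are the double crossovers. Comparing them with the parentals, only the pr allele has switched, so pr is the middle locus and the order is b – pr – vg.
Crossovers in the b–pr interval produce the single-crossover classes vg b + and + + pr (38 + 48 = 86) plus the double crossovers (4).
RF(b–pr) = (86 + 4) / 1500 = 90/1500 = 0.0600 → 6.0 cM.

6.0 cM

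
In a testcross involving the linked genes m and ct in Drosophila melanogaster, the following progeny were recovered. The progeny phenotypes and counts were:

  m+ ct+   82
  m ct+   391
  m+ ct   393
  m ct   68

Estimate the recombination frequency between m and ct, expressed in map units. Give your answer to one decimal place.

The two most frequent classes, m+ ct (393) and m ct+ (391), are the parental types, so the F1 was m+ ct / m ct+.
The recombinant classes are m+ ct+ and m ct: 82 + 68 = 150.
Recombination frequency = 150/934 = 0.1606 ≈ 16.1%, i.e. 16.1 map units.

16.1 map units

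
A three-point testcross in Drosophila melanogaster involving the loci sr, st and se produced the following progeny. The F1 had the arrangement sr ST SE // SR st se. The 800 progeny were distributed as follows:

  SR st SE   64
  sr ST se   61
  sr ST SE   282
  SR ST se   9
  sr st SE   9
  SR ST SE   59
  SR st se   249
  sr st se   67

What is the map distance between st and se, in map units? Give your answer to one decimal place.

17.9 map units

The two rarest classes, sr st SE and SR ST se, are the double crossovers. Comparing them with the parentals, only the st allele has switched, so st is the middle locus and the order is se – st – sr.
Crossovers in the se–st interval produce the single-crossover classes sr ST se and SR st SE (61 + 64 = 125) plus the double crossovers (18).
RF(se–st) = (125 + 18) / 800 = 143/800 = 0.1787 → 17.9 map units.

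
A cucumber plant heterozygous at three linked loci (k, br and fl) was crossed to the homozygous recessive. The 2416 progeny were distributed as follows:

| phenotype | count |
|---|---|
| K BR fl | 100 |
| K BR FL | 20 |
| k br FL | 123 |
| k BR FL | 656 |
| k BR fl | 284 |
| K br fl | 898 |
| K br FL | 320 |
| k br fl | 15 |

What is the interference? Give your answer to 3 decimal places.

The two most frequent reciprocal classes, k BR FL and K br fl, are the parental types, so the F1 was k BR FL / K br fl.
The two rarest classes, K BR FL and k br fl, are the double crossovers. Comparing them with the parentals, only the k allele has switched, so k is the middle locus and the order is fl – k – br.
fl–k: (604 + 35)/2416 = 0.2645; k–br: (223 + 35)/2416 = 0.1068.
Expected DCO frequency = 0.2645 × 0.1068 ≈ 0.02825; observed = 35/2416 ≈ 0.01449.
Coefficient of coincidence = 0.01449/0.02825 ≈ 0.513; interference = 1 − 0.513 = 0.487.

0.487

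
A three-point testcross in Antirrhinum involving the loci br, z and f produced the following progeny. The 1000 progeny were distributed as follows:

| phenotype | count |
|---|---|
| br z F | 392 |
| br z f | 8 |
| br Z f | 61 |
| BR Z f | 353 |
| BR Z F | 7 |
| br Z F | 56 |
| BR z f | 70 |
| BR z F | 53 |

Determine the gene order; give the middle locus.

The two most frequent reciprocal classes, BR Z f and br z F, are the parental types, so the F1 was BR Z f / br z F.
The two rarest classes, BR Z F and br z f, are the double crossovers. Comparing them with the parentals, only the f allele has switched, so f is the middle locus and the order is br – f – z.

f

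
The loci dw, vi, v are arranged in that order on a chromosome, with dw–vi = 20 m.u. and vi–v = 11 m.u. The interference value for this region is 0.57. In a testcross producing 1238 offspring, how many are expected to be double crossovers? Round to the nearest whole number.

12

Map distances give recombination frequencies of 0.200 and 0.110 for the two intervals.
With interference 0.57 (so coincidence = 0.43), expected double-crossover frequency = 0.200 × 0.110 × 0.43 = 0.00946.
Expected number = 0.00946 × 1238 = 11.71 ≈ 12.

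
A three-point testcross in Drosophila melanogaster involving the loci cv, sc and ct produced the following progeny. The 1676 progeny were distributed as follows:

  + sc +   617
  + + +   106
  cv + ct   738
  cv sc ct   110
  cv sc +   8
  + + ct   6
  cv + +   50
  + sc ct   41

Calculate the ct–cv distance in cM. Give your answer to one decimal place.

6.3 cM

The two most frequent reciprocal classes, cv + ct and + sc +, are the parental types, so the F1 was cv + ct / + sc +.
The two rarest classes, + + ct and cv sc +, are the double crossovers. Comparing them with the parentals, only the cv allele has switched, so cv is the middle locus and the order is ct – cv – sc.
Crossovers in the ct–cv interval produce the single-crossover classes cv + + and + sc ct (50 + 41 = 91) plus the double crossovers (14).
RF(ct–cv) = (91 + 14) / 1676 = 105/1676 = 0.0626 → 6.3 cM.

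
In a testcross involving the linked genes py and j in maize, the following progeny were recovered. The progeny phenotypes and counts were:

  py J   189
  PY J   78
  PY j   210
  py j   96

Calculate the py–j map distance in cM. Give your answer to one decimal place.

30.4 cM

The two most frequent classes, PY j (210) and py J (189), are the parental types, so the F1 was PY j / py J.
The recombinant classes are PY J and py j: 78 + 96 = 174.
Recombination frequency = 174/573 = 0.3037 ≈ 30.4%, i.e. 30.4 cM.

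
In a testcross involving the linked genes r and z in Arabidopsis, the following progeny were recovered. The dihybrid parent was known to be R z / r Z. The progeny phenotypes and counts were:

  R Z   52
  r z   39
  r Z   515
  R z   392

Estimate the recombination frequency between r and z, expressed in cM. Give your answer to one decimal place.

The recombinant classes are R Z and r z: 52 + 39 = 91.
Recombination frequency = 91/998 = 0.0912 ≈ 9.1%, i.e. 9.1 cM.

9.1 cM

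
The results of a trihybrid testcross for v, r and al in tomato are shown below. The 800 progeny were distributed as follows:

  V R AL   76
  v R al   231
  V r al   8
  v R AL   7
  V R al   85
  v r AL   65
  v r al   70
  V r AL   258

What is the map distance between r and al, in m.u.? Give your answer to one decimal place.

The two most frequent reciprocal classes, v R al and V r AL, are the parental types, so the F1 was v R al / V r AL.
The two rarest classes, v R AL and V r al, are the double crossovers. Comparing them with the parentals, only the al allele has switched, so al is the middle locus and the order is v – al – r.
Crossovers in the al–r interval produce the single-crossover classes v r al and V R AL (70 + 76 = 146) plus the double crossovers (15).
RF(al–r) = (146 + 15) / 800 = 161/800 = 0.2013 → 20.1 m.u.

20.1 m.u.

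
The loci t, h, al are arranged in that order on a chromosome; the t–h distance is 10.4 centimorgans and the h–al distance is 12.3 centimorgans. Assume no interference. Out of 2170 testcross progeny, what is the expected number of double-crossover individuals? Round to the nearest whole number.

Map distances give recombination frequencies of 0.104 and 0.123 for the two intervals.
With no interference, expected double-crossover frequency = 0.104 × 0.123 = 0.01279.
Expected number = 0.01279 × 2170 = 27.76 ≈ 28.

28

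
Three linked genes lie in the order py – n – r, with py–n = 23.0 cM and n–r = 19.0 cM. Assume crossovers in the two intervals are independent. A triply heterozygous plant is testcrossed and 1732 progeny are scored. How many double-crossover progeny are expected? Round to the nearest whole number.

Map distances give recombination frequencies of 0.230 and 0.190 for the two intervals.
With no interference, expected double-crossover frequency = 0.230 × 0.190 = 0.04370.
Expected number = 0.04370 × 1732 = 75.69 ≈ 76.

76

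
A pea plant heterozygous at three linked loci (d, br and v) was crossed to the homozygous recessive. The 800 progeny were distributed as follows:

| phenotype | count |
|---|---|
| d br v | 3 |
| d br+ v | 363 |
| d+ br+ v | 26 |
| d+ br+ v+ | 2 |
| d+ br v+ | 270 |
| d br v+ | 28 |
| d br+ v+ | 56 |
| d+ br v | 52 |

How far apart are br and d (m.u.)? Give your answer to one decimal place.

The two most frequent reciprocal classes, d br+ v and d+ br v+, are the parental types, so the F1 was d br+ v / d+ br v+.
The two rarest classes, d br v and d+ br+ v+, are the double crossovers. Comparing them with the parentals, only the br allele has switched, so br is the middle locus and the order is d – br – v.
Crossovers in the d–br interval produce the single-crossover classes d+ br+ v and d br v+ (26 + 28 = 54) plus the double crossovers (5).
RF(d–br) = (54 + 5) / 800 = 59/800 = 0.0737 → 7.4 m.u.

7.4 m.u.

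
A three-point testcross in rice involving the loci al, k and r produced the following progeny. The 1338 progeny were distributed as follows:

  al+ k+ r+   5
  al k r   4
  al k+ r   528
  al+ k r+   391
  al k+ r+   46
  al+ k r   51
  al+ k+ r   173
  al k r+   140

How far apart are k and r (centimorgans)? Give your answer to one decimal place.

7.9 centimorgans

The two most frequent reciprocal classes, al k+ r and al+ k r+, are the parental types, so the F1 was al k+ r / al+ k r+.
The two rarest classes, al k r and al+ k+ r+, are the double crossovers. Comparing them with the parentals, only the k allele has switched, so k is the middle locus and the order is r – k – al.
Crossovers in the r–k interval produce the single-crossover classes al k+ r+ and al+ k r (46 + 51 = 97) plus the double crossovers (9).
RF(r–k) = (97 + 9) / 1338 = 106/1338 = 0.0792 → 7.9 centimorgans.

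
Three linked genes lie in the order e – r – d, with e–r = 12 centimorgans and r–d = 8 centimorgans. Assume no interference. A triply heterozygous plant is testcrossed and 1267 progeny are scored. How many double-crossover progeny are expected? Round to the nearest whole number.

Map distances give recombination frequencies of 0.120 and 0.080 for the two intervals.
With no interference, expected double-crossover frequency = 0.120 × 0.080 = 0.00960.
Expected number = 0.00960 × 1267 = 12.16 ≈ 12.

12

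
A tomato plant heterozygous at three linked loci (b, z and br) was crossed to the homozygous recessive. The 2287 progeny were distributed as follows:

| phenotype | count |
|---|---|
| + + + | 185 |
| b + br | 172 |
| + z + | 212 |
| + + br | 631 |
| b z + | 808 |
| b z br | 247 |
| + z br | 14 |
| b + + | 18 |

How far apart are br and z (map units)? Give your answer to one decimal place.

20.3 map units

The two most frequent reciprocal classes, b z + and + + br, are the parental types, so the F1 was b z + / + + br.
The two rarest classes, b + + and + z br, are the double crossovers. Comparing them with the parentals, only the z allele has switched, so z is the middle locus and the order is b – z – br.
Crossovers in the z–br interval produce the single-crossover classes b z br and + + + (247 + 185 = 432) plus the double crossovers (32).
RF(z–br) = (432 + 32) / 2287 = 464/2287 = 0.2029 → 20.3 map units.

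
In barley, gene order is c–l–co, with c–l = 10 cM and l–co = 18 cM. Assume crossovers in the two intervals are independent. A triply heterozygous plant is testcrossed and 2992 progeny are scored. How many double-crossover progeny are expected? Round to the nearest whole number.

Map distances give recombination frequencies of 0.100 and 0.180 for the two intervals.
With no interference, expected double-crossover frequency = 0.100 × 0.180 = 0.01800.
Expected number = 0.01800 × 2992 = 53.86 ≈ 54.

54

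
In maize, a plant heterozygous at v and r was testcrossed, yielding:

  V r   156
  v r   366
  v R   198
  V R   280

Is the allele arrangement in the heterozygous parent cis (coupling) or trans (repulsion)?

cis

The two most frequent classes are V R (280) and v r (366); these are the parental (non-recombinant) types.
So the F1 carried V R on one chromosome and v r on the other — the recessive alleles are on the same chromosome (cis / coupling).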